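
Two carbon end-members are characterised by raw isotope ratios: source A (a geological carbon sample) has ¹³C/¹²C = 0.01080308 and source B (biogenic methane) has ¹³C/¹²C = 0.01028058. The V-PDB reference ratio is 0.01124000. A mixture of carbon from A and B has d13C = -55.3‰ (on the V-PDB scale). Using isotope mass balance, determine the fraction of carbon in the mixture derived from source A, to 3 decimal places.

δ_A = (0.01080308/0.01124000 − 1)×1000 = (0.961128 − 1)×1000 = -38.872‰
δ_B = (0.01028058/0.01124000 − 1)×1000 = (0.914642 − 1)×1000 = -85.358‰
f_A = (δ_mix − δ_B)/(δ_A − δ_B) = (-55.3 − (-85.358))/(-38.872 − (-85.358))
f_A = 30.058 / 46.486 = 0.6466

0.647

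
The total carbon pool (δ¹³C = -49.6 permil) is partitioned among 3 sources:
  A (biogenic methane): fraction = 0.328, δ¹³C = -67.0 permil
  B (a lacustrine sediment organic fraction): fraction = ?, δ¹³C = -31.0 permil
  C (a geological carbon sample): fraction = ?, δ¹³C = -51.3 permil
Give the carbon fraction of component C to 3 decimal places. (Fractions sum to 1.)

0.335

Let f_C and f_B be the unknown fractions; fractions sum to 1 so f_C + f_B = 0.672.
Mass balance: Σ fᵢ·δᵢ = δ_bulk ⇒ f_C·(-51.3) + f_B·(-31.0) = -49.6 − (-21.976) = -27.624
Substitute f_B = 0.672 − f_C:
f_C·(-51.3 − -31.0) = -27.624 − 0.672×(-31.0) = -6.792
f_C = -6.792 / -20.3 = 0.3346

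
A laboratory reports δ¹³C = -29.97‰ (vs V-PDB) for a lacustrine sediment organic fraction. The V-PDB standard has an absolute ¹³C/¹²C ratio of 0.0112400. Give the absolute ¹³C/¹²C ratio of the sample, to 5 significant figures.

0.010903

R_sample = R_standard × (δ¹³C/1000 + 1)
R_sample = 0.0112400 × (-29.97/1000 + 1) = 0.0112400 × 0.970030
R_sample = 0.0109031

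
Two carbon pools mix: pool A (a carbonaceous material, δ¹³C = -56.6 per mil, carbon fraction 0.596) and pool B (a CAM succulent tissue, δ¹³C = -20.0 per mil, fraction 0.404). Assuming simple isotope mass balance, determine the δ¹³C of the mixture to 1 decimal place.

-41.8 per mil

δ_mix = f_A·δ_A + f_B·δ_B
δ_mix = 0.596 × (-56.6) + 0.404 × (-20.0)
δ_mix = -33.73 + -8.08 = -41.81 per mil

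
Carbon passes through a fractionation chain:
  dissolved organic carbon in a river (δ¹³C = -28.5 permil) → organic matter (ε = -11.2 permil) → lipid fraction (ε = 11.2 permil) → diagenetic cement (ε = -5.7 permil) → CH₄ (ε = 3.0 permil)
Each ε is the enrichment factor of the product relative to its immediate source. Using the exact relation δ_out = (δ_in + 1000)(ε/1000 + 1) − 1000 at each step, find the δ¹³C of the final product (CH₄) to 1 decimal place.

-31.3 permil

step 1: δ = (-28.50 + 1000)·(-11.2/1000 + 1) − 1000 = -39.38 permil
step 2: δ = (-39.38 + 1000)·(11.2/1000 + 1) − 1000 = -28.62 permil
step 3: δ = (-28.62 + 1000)·(-5.7/1000 + 1) − 1000 = -34.16 permil
step 4: δ = (-34.16 + 1000)·(3.0/1000 + 1) − 1000 = -31.26 permil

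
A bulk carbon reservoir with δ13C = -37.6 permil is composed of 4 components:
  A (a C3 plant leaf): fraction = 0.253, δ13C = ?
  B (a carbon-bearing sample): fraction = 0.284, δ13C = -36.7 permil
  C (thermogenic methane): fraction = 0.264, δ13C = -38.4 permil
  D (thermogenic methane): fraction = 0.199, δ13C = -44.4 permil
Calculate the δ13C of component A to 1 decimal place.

Isotope mass balance: δ_bulk = Σ fᵢ·δᵢ.
-37.6 = 0.253×δ_A + 0.284×(-36.7) + 0.264×(-38.4) + 0.199×(-44.4)
0.253·δ_A = -37.6 − (-29.396) = -8.204
δ_A = -8.204 / 0.253 = -32.43 permil

-32.4 permil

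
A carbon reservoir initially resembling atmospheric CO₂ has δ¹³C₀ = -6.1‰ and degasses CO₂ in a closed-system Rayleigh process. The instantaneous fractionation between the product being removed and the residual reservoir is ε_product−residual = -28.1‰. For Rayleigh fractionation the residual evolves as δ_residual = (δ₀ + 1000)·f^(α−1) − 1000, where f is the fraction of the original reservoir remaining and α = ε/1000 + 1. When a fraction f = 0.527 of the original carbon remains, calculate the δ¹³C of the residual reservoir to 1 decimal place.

12.0‰

Rayleigh residual: δ_res = (δ₀ + 1000)·f^(α−1) − 1000
α = ε/1000 + 1 = 0.97190, so α − 1 = -0.02810
f^(α−1) = 0.527^(-0.02810) = 1.018163
δ_res = (-6.1 + 1000) × 1.018163 − 1000 = 1011.952 − 1000 = 11.95‰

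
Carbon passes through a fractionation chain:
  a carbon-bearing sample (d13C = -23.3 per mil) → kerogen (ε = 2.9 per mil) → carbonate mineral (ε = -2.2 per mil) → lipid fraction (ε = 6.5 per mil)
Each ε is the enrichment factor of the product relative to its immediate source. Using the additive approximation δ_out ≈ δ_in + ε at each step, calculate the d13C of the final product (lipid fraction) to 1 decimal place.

step 1: δ ≈ -23.3 + (2.9) = -20.4 per mil
step 2: δ ≈ -20.4 + (-2.2) = -22.6 per mil
step 3: δ ≈ -22.6 + (6.5) = -16.1 per mil

-16.1 per mil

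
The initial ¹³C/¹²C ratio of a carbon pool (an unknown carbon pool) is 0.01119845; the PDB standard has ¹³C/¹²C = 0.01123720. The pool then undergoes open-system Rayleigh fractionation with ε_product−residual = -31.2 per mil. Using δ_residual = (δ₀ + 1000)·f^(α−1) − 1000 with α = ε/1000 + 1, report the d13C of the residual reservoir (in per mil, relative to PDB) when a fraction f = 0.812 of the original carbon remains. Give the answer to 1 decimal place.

3.0 per mil

δ₀ = (0.01119845/0.01123720 − 1)×1000 = (0.996552 − 1)×1000 = -3.448 per mil
α − 1 = ε/1000 = -0.0312
f^(α−1) = 0.812^(-0.0312) = 1.006519
δ_res = (-3.448 + 1000) × 1.006519 − 1000 = 1003.048 − 1000 = 3.05 per mil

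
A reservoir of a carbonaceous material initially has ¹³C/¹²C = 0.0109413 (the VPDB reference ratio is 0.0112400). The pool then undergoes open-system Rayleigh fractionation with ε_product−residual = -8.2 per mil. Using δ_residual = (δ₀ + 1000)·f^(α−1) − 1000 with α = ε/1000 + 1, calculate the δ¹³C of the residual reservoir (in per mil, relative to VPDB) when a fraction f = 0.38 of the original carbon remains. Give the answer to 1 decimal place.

-18.8 per mil

δ₀ = (0.0109413/0.0112400 − 1)×1000 = (0.973425 − 1)×1000 = -26.575 per mil
α − 1 = ε/1000 = -0.0082
f^(α−1) = 0.38^(-0.0082) = 1.007966
δ_res = (-26.575 + 1000) × 1.007966 − 1000 = 981.179 − 1000 = -18.82 per mil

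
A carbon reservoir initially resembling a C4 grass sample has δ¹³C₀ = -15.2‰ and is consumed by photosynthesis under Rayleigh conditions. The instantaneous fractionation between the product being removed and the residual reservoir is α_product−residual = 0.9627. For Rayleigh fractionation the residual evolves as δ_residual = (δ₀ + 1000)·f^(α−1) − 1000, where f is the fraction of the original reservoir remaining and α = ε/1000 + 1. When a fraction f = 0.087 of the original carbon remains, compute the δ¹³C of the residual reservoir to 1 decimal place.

78.7‰

Rayleigh residual: δ_res = (δ₀ + 1000)·f^(α−1) − 1000
α − 1 = -0.03730
f^(α−1) = 0.087^(-0.03730) = 1.095358
δ_res = (-15.2 + 1000) × 1.095358 − 1000 = 1078.708 − 1000 = 78.71‰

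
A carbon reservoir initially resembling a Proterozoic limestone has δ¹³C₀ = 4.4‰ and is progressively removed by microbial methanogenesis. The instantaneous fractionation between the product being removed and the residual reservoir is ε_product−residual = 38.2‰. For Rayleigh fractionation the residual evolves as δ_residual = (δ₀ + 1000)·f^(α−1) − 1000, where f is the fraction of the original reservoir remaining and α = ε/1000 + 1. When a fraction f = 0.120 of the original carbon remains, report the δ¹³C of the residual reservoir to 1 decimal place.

-73.7‰

Rayleigh residual: δ_res = (δ₀ + 1000)·f^(α−1) − 1000
α = ε/1000 + 1 = 1.03820, so α − 1 = 0.03820
f^(α−1) = 0.120^(0.03820) = 0.922199
δ_res = (4.4 + 1000) × 0.922199 − 1000 = 926.257 − 1000 = -73.74‰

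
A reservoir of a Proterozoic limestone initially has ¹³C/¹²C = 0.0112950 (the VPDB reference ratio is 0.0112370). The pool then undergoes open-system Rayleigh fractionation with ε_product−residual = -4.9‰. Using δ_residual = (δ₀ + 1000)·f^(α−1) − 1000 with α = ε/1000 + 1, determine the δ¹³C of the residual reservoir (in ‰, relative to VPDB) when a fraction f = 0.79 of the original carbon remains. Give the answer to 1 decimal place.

6.3‰

δ₀ = (0.0112950/0.0112370 − 1)×1000 = (1.005162 − 1)×1000 = 5.162‰
α − 1 = ε/1000 = -0.0049
f^(α−1) = 0.79^(-0.0049) = 1.001156
δ_res = (5.162 + 1000) × 1.001156 − 1000 = 1006.323 − 1000 = 6.32‰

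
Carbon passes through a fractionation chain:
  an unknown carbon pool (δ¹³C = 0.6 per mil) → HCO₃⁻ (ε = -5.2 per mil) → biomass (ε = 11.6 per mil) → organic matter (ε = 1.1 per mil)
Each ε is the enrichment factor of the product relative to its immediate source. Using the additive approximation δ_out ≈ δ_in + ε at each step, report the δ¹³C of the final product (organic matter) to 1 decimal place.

8.1 per mil

step 1: δ ≈ 0.6 + (-5.2) = -4.6 per mil
step 2: δ ≈ -4.6 + (11.6) = 7.0 per mil
step 3: δ ≈ 7.0 + (1.1) = 8.1 per mil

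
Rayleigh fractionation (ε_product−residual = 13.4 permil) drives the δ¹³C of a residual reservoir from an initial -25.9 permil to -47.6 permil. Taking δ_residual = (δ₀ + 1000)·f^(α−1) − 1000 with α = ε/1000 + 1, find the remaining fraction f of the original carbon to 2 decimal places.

0.19

α − 1 = ε/1000 = 0.0134
(δ_res + 1000)/(δ₀ + 1000) = (-47.6 + 1000)/(-25.9 + 1000) = 952.4/974.1 = 0.977723
f = 0.977723^(1/0.0134) = exp(ln(0.977723)/0.0134) = exp(-0.02253/0.0134)
f = exp(-1.6813) = 0.1861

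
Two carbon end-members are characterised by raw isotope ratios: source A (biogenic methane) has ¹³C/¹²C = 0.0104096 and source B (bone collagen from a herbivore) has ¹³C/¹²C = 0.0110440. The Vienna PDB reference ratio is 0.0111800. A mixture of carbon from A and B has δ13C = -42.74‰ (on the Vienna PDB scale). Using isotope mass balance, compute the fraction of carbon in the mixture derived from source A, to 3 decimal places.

δ_A = (0.0104096/0.0111800 − 1)×1000 = (0.931091 − 1)×1000 = -68.909‰
δ_B = (0.0110440/0.0111800 − 1)×1000 = (0.987835 − 1)×1000 = -12.165‰
f_A = (δ_mix − δ_B)/(δ_A − δ_B) = (-42.74 − (-12.165))/(-68.909 − (-12.165))
f_A = -30.575 / -56.744 = 0.5388

0.539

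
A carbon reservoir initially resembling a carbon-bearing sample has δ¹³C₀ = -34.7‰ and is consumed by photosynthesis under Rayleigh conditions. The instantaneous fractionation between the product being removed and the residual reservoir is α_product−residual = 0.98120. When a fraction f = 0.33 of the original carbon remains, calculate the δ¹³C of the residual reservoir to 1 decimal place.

-14.4‰

Rayleigh residual: δ_res = (δ₀ + 1000)·f^(α−1) − 1000
α − 1 = -0.01880
f^(α−1) = 0.33^(-0.01880) = 1.021062
δ_res = (-34.7 + 1000) × 1.021062 − 1000 = 985.631 − 1000 = -14.37‰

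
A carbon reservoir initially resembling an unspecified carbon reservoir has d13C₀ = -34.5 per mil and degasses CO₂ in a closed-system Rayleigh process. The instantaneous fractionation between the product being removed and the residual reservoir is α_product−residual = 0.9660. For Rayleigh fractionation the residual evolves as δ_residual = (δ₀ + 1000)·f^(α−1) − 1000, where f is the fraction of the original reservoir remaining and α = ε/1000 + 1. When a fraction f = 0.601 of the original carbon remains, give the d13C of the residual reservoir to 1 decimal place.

Rayleigh residual: δ_res = (δ₀ + 1000)·f^(α−1) − 1000
α − 1 = -0.03400
f^(α−1) = 0.601^(-0.03400) = 1.017462
δ_res = (-34.5 + 1000) × 1.017462 − 1000 = 982.360 − 1000 = -17.64 per mil

-17.6 per mil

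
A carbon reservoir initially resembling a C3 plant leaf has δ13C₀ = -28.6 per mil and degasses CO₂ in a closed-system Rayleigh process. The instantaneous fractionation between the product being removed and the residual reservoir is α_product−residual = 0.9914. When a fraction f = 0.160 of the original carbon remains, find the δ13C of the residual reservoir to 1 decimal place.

Rayleigh residual: δ_res = (δ₀ + 1000)·f^(α−1) − 1000
α − 1 = -0.00860
f^(α−1) = 0.160^(-0.00860) = 1.015885
δ_res = (-28.6 + 1000) × 1.015885 − 1000 = 986.831 − 1000 = -13.17 per mil

-13.2 per mil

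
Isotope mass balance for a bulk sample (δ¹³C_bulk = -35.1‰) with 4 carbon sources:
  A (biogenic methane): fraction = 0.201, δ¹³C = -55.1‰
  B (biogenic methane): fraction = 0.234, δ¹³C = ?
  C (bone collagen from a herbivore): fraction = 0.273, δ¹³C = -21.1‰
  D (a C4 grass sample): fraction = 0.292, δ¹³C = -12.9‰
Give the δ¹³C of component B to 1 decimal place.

-62.0‰

Isotope mass balance: δ_bulk = Σ fᵢ·δᵢ.
-35.1 = 0.201×(-55.1) + 0.234×δ_B + 0.273×(-21.1) + 0.292×(-12.9)
0.234·δ_B = -35.1 − (-20.602) = -14.498
δ_B = -14.498 / 0.234 = -61.96‰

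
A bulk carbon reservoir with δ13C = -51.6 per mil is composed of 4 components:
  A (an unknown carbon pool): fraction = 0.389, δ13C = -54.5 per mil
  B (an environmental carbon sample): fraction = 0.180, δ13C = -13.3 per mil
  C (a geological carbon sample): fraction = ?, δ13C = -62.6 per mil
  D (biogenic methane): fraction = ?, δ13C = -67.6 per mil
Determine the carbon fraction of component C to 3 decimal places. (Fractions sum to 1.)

0.226

Let f_C and f_D be the unknown fractions; fractions sum to 1 so f_C + f_D = 0.431.
Mass balance: Σ fᵢ·δᵢ = δ_bulk ⇒ f_C·(-62.6) + f_D·(-67.6) = -51.6 − (-23.595) = -28.005
Substitute f_D = 0.431 − f_C:
f_C·(-62.6 − -67.6) = -28.005 − 0.431×(-67.6) = 1.130
f_C = 1.130 / 5.0 = 0.2260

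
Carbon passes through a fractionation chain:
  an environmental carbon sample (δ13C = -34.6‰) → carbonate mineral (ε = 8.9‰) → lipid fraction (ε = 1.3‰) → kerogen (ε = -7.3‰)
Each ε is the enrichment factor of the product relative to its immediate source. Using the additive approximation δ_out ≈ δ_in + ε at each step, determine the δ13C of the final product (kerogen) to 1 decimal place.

-31.7‰

step 1: δ ≈ -34.6 + (8.9) = -25.7‰
step 2: δ ≈ -25.7 + (1.3) = -24.4‰
step 3: δ ≈ -24.4 + (-7.3) = -31.7‰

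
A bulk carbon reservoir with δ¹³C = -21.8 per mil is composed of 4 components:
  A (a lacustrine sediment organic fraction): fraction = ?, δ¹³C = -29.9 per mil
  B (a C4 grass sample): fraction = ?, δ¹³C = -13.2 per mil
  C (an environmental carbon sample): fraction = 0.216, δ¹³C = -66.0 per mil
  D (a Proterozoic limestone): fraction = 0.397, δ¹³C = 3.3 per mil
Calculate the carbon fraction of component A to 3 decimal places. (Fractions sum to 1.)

Let f_A and f_B be the unknown fractions; fractions sum to 1 so f_A + f_B = 0.387.
Mass balance: Σ fᵢ·δᵢ = δ_bulk ⇒ f_A·(-29.9) + f_B·(-13.2) = -21.8 − (-12.946) = -8.854
Substitute f_B = 0.387 − f_A:
f_A·(-29.9 − -13.2) = -8.854 − 0.387×(-13.2) = -3.746
f_A = -3.746 / -16.7 = 0.2243

0.224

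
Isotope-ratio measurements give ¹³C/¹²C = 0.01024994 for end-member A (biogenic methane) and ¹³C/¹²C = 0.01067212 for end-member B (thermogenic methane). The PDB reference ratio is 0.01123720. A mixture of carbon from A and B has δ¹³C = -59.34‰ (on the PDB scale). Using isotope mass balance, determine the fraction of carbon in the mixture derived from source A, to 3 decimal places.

δ_A = (0.01024994/0.01123720 − 1)×1000 = (0.912144 − 1)×1000 = -87.856‰
δ_B = (0.01067212/0.01123720 − 1)×1000 = (0.949713 − 1)×1000 = -50.287‰
f_A = (δ_mix − δ_B)/(δ_A − δ_B) = (-59.34 − (-50.287))/(-87.856 − (-50.287))
f_A = -9.053 / -37.570 = 0.2410

0.241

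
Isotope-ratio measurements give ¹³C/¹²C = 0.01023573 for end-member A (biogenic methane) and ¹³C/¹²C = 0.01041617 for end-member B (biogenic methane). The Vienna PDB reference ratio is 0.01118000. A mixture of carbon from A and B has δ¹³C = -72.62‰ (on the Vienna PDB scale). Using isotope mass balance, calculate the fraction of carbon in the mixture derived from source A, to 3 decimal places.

0.266

δ_A = (0.01023573/0.01118000 − 1)×1000 = (0.915539 − 1)×1000 = -84.461‰
δ_B = (0.01041617/0.01118000 − 1)×1000 = (0.931679 − 1)×1000 = -68.321‰
f_A = (δ_mix − δ_B)/(δ_A − δ_B) = (-72.62 − (-68.321))/(-84.461 − (-68.321))
f_A = -4.299 / -16.140 = 0.2664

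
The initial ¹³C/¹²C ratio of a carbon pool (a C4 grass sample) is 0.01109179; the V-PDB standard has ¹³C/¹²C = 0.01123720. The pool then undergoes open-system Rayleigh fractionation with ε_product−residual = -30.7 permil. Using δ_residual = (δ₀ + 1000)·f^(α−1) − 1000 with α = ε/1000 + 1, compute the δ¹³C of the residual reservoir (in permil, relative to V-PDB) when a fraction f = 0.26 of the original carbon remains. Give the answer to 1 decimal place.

28.7 permil

δ₀ = (0.01109179/0.01123720 − 1)×1000 = (0.987060 − 1)×1000 = -12.940 permil
α − 1 = ε/1000 = -0.0307
f^(α−1) = 0.26^(-0.0307) = 1.042222
δ_res = (-12.940 + 1000) × 1.042222 − 1000 = 1028.736 − 1000 = 28.74 permil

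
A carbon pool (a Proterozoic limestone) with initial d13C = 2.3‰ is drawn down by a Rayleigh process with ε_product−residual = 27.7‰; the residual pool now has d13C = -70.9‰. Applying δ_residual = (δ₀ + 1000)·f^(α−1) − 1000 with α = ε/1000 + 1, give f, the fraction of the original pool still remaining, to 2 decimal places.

0.06

α − 1 = ε/1000 = 0.0277
(δ_res + 1000)/(δ₀ + 1000) = (-70.9 + 1000)/(2.3 + 1000) = 929.1/1002.3 = 0.926968
f = 0.926968^(1/0.0277) = exp(ln(0.926968)/0.0277) = exp(-0.07584/0.0277)
f = exp(-2.7378) = 0.0647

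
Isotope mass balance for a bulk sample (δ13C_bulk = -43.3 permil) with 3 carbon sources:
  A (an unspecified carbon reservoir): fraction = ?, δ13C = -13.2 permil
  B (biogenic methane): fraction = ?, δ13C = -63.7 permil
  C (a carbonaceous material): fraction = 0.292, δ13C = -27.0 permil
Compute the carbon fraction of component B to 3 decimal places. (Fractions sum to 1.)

0.516

Let f_B and f_A be the unknown fractions; fractions sum to 1 so f_B + f_A = 0.708.
Mass balance: Σ fᵢ·δᵢ = δ_bulk ⇒ f_B·(-63.7) + f_A·(-13.2) = -43.3 − (-7.884) = -35.416
Substitute f_A = 0.708 − f_B:
f_B·(-63.7 − -13.2) = -35.416 − 0.708×(-13.2) = -26.070
f_B = -26.070 / -50.5 = 0.5162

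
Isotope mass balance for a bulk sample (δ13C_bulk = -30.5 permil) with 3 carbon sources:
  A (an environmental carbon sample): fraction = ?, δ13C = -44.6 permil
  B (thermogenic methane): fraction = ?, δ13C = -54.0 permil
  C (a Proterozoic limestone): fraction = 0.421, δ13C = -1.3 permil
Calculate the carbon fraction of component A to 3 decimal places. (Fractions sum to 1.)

Let f_A and f_B be the unknown fractions; fractions sum to 1 so f_A + f_B = 0.579.
Mass balance: Σ fᵢ·δᵢ = δ_bulk ⇒ f_A·(-44.6) + f_B·(-54.0) = -30.5 − (-0.547) = -29.953
Substitute f_B = 0.579 − f_A:
f_A·(-44.6 − -54.0) = -29.953 − 0.579×(-54.0) = 1.313
f_A = 1.313 / 9.4 = 0.1397

0.140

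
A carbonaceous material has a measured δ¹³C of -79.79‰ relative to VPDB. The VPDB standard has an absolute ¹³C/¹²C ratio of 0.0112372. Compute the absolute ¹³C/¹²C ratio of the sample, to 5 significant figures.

0.010341

R_sample = R_standard × (δ¹³C/1000 + 1)
R_sample = 0.0112372 × (-79.79/1000 + 1) = 0.0112372 × 0.920210
R_sample = 0.0103406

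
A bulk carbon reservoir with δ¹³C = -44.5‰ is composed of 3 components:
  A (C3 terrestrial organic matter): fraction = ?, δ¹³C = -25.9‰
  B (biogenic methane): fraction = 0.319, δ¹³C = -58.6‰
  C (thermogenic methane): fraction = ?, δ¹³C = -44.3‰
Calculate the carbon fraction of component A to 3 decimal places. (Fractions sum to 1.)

0.237

Let f_A and f_C be the unknown fractions; fractions sum to 1 so f_A + f_C = 0.681.
Mass balance: Σ fᵢ·δᵢ = δ_bulk ⇒ f_A·(-25.9) + f_C·(-44.3) = -44.5 − (-18.693) = -25.807
Substitute f_C = 0.681 − f_A:
f_A·(-25.9 − -44.3) = -25.807 − 0.681×(-44.3) = 4.362
f_A = 4.362 / 18.4 = 0.2370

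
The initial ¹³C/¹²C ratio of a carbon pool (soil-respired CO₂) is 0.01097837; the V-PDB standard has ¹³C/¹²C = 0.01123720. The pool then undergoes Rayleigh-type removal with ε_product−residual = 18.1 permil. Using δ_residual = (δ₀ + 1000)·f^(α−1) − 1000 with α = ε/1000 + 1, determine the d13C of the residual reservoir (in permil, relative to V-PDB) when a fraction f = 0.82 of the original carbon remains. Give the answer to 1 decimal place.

-26.5 permil

δ₀ = (0.01097837/0.01123720 − 1)×1000 = (0.976967 − 1)×1000 = -23.033 permil
α − 1 = ε/1000 = 0.0181
f^(α−1) = 0.82^(0.0181) = 0.996414
δ_res = (-23.033 + 1000) × 0.996414 − 1000 = 973.464 − 1000 = -26.54 permil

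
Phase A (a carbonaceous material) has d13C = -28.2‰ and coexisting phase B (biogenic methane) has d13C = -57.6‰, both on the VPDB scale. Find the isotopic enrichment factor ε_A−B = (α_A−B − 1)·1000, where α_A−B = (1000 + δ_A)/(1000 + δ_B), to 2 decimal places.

31.20‰

α_A−B = (1000 + -28.2) / (1000 + -57.6) = 971.8 / 942.4 = 1.031197
ε_A−B = (1.031197 − 1) × 1000 = 31.197‰
(The approximation ε ≈ δ_A − δ_B would give 29.4‰.)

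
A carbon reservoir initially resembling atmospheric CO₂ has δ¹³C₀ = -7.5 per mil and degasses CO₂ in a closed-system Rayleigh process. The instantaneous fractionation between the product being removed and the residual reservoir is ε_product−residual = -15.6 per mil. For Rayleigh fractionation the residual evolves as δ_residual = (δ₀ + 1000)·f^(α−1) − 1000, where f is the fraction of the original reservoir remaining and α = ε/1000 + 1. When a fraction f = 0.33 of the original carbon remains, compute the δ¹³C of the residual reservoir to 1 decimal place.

Rayleigh residual: δ_res = (δ₀ + 1000)·f^(α−1) − 1000
α = ε/1000 + 1 = 0.98440, so α − 1 = -0.01560
f^(α−1) = 0.33^(-0.01560) = 1.017446
δ_res = (-7.5 + 1000) × 1.017446 − 1000 = 1009.815 − 1000 = 9.81 per mil

9.8 per mil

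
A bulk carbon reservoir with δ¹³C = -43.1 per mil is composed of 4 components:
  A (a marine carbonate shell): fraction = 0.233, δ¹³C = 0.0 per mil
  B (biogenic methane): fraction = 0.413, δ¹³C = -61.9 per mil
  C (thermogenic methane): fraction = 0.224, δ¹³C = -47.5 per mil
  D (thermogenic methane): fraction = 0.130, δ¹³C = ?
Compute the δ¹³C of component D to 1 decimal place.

Isotope mass balance: δ_bulk = Σ fᵢ·δᵢ.
-43.1 = 0.233×(-0.0) + 0.413×(-61.9) + 0.224×(-47.5) + 0.130×δ_D
0.130·δ_D = -43.1 − (-36.205) = -6.895
δ_D = -6.895 / 0.130 = -53.04 per mil

-53.0 per mil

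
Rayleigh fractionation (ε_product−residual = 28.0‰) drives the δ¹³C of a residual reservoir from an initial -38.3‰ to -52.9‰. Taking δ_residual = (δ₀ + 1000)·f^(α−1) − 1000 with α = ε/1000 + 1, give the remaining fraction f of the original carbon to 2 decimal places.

α − 1 = ε/1000 = 0.0280
(δ_res + 1000)/(δ₀ + 1000) = (-52.9 + 1000)/(-38.3 + 1000) = 947.1/961.7 = 0.984819
f = 0.984819^(1/0.0280) = exp(ln(0.984819)/0.0280) = exp(-0.01530/0.0280)
f = exp(-0.5464) = 0.5791

0.58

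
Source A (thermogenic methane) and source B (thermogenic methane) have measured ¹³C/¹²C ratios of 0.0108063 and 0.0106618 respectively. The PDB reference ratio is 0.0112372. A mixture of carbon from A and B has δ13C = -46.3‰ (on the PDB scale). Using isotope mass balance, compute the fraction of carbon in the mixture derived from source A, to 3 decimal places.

δ_A = (0.0108063/0.0112372 − 1)×1000 = (0.961654 − 1)×1000 = -38.346‰
δ_B = (0.0106618/0.0112372 − 1)×1000 = (0.948795 − 1)×1000 = -51.205‰
f_A = (δ_mix − δ_B)/(δ_A − δ_B) = (-46.3 − (-51.205))/(-38.346 − (-51.205))
f_A = 4.905 / 12.859 = 0.3814

0.381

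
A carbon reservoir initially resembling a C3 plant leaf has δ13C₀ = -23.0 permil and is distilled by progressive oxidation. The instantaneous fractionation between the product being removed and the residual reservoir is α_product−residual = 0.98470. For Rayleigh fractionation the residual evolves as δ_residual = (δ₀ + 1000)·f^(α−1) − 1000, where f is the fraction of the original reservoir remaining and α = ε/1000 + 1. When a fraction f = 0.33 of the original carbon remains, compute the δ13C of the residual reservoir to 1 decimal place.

Rayleigh residual: δ_res = (δ₀ + 1000)·f^(α−1) − 1000
α − 1 = -0.01530
f^(α−1) = 0.33^(-0.01530) = 1.017107
δ_res = (-23.0 + 1000) × 1.017107 − 1000 = 993.714 − 1000 = -6.29 permil

-6.3 permil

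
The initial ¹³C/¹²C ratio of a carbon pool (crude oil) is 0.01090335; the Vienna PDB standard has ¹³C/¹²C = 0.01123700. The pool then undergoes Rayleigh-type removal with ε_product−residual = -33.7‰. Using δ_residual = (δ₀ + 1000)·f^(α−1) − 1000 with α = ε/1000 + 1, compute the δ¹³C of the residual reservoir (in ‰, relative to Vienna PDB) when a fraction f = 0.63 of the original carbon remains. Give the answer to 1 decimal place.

δ₀ = (0.01090335/0.01123700 − 1)×1000 = (0.970308 − 1)×1000 = -29.692‰
α − 1 = ε/1000 = -0.0337
f^(α−1) = 0.63^(-0.0337) = 1.015692
δ_res = (-29.692 + 1000) × 1.015692 − 1000 = 985.534 − 1000 = -14.47‰

-14.5‰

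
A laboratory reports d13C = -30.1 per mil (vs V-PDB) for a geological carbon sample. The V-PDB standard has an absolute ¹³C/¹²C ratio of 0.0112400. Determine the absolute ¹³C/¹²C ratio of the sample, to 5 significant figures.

R_sample = R_standard × (d13C/1000 + 1)
R_sample = 0.0112400 × (-30.1/1000 + 1) = 0.0112400 × 0.969900
R_sample = 0.0109017

0.010902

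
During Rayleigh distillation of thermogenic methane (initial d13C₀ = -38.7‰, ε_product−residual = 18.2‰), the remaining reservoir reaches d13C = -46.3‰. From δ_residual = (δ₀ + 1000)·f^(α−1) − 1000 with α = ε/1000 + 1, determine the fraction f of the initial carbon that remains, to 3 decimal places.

0.647

α − 1 = ε/1000 = 0.0182
(δ_res + 1000)/(δ₀ + 1000) = (-46.3 + 1000)/(-38.7 + 1000) = 953.7/961.3 = 0.992094
f = 0.992094^(1/0.0182) = exp(ln(0.992094)/0.0182) = exp(-0.00794/0.0182)
f = exp(-0.4361) = 0.6465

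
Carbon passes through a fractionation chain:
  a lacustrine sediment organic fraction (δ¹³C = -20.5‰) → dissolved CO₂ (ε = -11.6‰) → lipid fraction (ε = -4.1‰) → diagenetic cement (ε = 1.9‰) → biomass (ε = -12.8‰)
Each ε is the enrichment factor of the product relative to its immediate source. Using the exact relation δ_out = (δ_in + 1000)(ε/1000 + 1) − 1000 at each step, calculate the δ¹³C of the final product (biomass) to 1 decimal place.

step 1: δ = (-20.50 + 1000)·(-11.6/1000 + 1) − 1000 = -31.86‰
step 2: δ = (-31.86 + 1000)·(-4.1/1000 + 1) − 1000 = -35.83‰
step 3: δ = (-35.83 + 1000)·(1.9/1000 + 1) − 1000 = -34.00‰
step 4: δ = (-34.00 + 1000)·(-12.8/1000 + 1) − 1000 = -46.36‰

-46.4‰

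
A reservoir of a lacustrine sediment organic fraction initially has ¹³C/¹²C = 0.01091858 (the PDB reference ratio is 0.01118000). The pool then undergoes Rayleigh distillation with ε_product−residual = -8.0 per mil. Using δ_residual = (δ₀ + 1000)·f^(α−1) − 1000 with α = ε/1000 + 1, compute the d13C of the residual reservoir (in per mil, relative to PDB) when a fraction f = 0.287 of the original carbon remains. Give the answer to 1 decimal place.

-13.6 per mil

δ₀ = (0.01091858/0.01118000 − 1)×1000 = (0.976617 − 1)×1000 = -23.383 per mil
α − 1 = ε/1000 = -0.0080
f^(α−1) = 0.287^(-0.0080) = 1.010036
δ_res = (-23.383 + 1000) × 1.010036 − 1000 = 986.419 − 1000 = -13.58 per mil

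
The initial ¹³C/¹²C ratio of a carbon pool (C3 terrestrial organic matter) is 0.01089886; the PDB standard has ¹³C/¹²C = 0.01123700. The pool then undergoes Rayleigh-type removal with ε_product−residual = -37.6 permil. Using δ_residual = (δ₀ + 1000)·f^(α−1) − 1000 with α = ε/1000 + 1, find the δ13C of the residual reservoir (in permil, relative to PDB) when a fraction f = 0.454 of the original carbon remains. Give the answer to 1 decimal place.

δ₀ = (0.01089886/0.01123700 − 1)×1000 = (0.969908 − 1)×1000 = -30.092 permil
α − 1 = ε/1000 = -0.0376
f^(α−1) = 0.454^(-0.0376) = 1.030136
δ_res = (-30.092 + 1000) × 1.030136 − 1000 = 999.138 − 1000 = -0.86 permil

-0.9 permil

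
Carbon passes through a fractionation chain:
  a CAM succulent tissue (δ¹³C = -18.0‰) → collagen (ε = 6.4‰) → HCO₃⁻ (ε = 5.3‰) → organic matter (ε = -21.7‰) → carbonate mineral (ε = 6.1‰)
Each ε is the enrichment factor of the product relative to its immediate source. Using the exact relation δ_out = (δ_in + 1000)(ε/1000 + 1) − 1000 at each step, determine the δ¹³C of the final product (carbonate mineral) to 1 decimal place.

-22.1‰

step 1: δ = (-18.00 + 1000)·(6.4/1000 + 1) − 1000 = -11.72‰
step 2: δ = (-11.72 + 1000)·(5.3/1000 + 1) − 1000 = -6.48‰
step 3: δ = (-6.48 + 1000)·(-21.7/1000 + 1) − 1000 = -28.04‰
step 4: δ = (-28.04 + 1000)·(6.1/1000 + 1) − 1000 = -22.11‰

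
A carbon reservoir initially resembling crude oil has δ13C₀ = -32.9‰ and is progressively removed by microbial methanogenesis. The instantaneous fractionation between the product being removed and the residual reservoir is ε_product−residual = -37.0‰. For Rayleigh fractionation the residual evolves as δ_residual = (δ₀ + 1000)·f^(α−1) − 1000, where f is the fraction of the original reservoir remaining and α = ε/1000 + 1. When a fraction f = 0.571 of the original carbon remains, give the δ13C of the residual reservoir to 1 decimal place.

-12.6‰

Rayleigh residual: δ_res = (δ₀ + 1000)·f^(α−1) − 1000
α = ε/1000 + 1 = 0.96300, so α − 1 = -0.03700
f^(α−1) = 0.571^(-0.03700) = 1.020950
δ_res = (-32.9 + 1000) × 1.020950 − 1000 = 987.361 − 1000 = -12.64‰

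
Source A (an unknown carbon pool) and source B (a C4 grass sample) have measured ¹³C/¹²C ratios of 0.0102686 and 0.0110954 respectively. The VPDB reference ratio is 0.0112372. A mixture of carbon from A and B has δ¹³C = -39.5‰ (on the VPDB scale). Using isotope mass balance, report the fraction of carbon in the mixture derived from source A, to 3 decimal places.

0.365

δ_A = (0.0102686/0.0112372 − 1)×1000 = (0.913804 − 1)×1000 = -86.196‰
δ_B = (0.0110954/0.0112372 − 1)×1000 = (0.987381 − 1)×1000 = -12.619‰
f_A = (δ_mix − δ_B)/(δ_A − δ_B) = (-39.5 − (-12.619))/(-86.196 − (-12.619))
f_A = -26.881 / -73.577 = 0.3653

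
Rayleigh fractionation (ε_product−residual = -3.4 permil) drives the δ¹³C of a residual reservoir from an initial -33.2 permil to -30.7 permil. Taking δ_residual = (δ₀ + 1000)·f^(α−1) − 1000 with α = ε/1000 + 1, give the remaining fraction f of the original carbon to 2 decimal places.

0.47

α − 1 = ε/1000 = -0.0034
(δ_res + 1000)/(δ₀ + 1000) = (-30.7 + 1000)/(-33.2 + 1000) = 969.3/966.8 = 1.002586
f = 1.002586^(1/-0.0034) = exp(ln(1.002586)/-0.0034) = exp(0.00258/-0.0034)
f = exp(-0.7596) = 0.4679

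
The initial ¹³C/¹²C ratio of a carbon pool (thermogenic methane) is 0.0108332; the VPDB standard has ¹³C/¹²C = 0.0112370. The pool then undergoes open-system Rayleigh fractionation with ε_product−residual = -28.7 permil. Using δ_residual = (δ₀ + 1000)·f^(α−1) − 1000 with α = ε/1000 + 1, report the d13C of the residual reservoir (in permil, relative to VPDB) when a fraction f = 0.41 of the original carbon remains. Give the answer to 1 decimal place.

δ₀ = (0.0108332/0.0112370 − 1)×1000 = (0.964065 − 1)×1000 = -35.935 permil
α − 1 = ε/1000 = -0.0287
f^(α−1) = 0.41^(-0.0287) = 1.025919
δ_res = (-35.935 + 1000) × 1.025919 − 1000 = 989.053 − 1000 = -10.95 permil

-10.9 permil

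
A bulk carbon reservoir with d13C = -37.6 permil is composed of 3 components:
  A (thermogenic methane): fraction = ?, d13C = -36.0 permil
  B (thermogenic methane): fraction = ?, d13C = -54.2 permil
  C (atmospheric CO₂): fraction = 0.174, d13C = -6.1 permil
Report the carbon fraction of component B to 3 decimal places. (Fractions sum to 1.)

0.374

Let f_B and f_A be the unknown fractions; fractions sum to 1 so f_B + f_A = 0.826.
Mass balance: Σ fᵢ·δᵢ = δ_bulk ⇒ f_B·(-54.2) + f_A·(-36.0) = -37.6 − (-1.061) = -36.539
Substitute f_A = 0.826 − f_B:
f_B·(-54.2 − -36.0) = -36.539 − 0.826×(-36.0) = -6.803
f_B = -6.803 / -18.2 = 0.3738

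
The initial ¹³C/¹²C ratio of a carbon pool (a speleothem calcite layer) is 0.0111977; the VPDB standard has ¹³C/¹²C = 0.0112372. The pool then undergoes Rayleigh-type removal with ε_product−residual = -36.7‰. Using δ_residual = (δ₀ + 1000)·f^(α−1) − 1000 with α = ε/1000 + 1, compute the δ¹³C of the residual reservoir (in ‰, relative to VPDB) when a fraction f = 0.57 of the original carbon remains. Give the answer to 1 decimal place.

δ₀ = (0.0111977/0.0112372 − 1)×1000 = (0.996485 − 1)×1000 = -3.515‰
α − 1 = ε/1000 = -0.0367
f^(α−1) = 0.57^(-0.0367) = 1.020844
δ_res = (-3.515 + 1000) × 1.020844 − 1000 = 1017.256 − 1000 = 17.26‰

17.3‰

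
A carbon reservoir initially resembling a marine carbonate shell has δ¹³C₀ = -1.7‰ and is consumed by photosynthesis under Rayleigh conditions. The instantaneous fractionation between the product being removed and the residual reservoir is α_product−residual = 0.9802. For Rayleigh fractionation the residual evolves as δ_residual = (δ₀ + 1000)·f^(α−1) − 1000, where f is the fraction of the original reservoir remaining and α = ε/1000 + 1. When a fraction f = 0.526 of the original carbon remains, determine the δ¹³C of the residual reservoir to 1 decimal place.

11.1‰

Rayleigh residual: δ_res = (δ₀ + 1000)·f^(α−1) − 1000
α − 1 = -0.01980
f^(α−1) = 0.526^(-0.01980) = 1.012802
δ_res = (-1.7 + 1000) × 1.012802 − 1000 = 1011.080 − 1000 = 11.08‰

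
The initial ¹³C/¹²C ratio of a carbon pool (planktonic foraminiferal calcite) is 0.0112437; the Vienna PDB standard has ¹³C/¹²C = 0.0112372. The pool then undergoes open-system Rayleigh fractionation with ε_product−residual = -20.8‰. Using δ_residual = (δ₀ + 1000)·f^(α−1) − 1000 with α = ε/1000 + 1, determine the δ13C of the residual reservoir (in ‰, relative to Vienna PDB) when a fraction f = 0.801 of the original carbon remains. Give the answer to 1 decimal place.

δ₀ = (0.0112437/0.0112372 − 1)×1000 = (1.000578 − 1)×1000 = 0.578‰
α − 1 = ε/1000 = -0.0208
f^(α−1) = 0.801^(-0.0208) = 1.004626
δ_res = (0.578 + 1000) × 1.004626 − 1000 = 1005.207 − 1000 = 5.21‰

5.2‰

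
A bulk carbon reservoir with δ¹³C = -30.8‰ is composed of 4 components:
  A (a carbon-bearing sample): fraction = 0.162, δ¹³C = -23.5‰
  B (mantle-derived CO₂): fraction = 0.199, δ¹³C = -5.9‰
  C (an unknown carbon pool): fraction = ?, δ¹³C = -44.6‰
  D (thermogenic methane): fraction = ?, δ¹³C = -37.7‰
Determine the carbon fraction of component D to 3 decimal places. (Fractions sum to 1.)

0.388

Let f_D and f_C be the unknown fractions; fractions sum to 1 so f_D + f_C = 0.639.
Mass balance: Σ fᵢ·δᵢ = δ_bulk ⇒ f_D·(-37.7) + f_C·(-44.6) = -30.8 − (-4.981) = -25.819
Substitute f_C = 0.639 − f_D:
f_D·(-37.7 − -44.6) = -25.819 − 0.639×(-44.6) = 2.681
f_D = 2.681 / 6.9 = 0.3885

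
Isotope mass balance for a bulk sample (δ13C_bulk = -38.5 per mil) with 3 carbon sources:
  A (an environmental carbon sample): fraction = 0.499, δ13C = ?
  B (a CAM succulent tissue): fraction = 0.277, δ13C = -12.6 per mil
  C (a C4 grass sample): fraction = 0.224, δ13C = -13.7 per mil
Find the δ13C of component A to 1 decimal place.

Isotope mass balance: δ_bulk = Σ fᵢ·δᵢ.
-38.5 = 0.499×δ_A + 0.277×(-12.6) + 0.224×(-13.7)
0.499·δ_A = -38.5 − (-6.559) = -31.941
δ_A = -31.941 / 0.499 = -64.01 per mil

-64.0 per mil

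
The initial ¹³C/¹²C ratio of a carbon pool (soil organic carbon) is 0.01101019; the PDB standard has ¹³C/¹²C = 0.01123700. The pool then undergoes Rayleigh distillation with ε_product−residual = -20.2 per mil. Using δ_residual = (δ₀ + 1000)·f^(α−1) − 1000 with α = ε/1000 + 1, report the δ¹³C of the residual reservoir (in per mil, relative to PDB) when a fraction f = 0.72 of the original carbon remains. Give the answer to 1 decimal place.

-13.7 per mil

δ₀ = (0.01101019/0.01123700 − 1)×1000 = (0.979816 − 1)×1000 = -20.184 per mil
α − 1 = ε/1000 = -0.0202
f^(α−1) = 0.72^(-0.0202) = 1.006658
δ_res = (-20.184 + 1000) × 1.006658 − 1000 = 986.339 − 1000 = -13.66 per mil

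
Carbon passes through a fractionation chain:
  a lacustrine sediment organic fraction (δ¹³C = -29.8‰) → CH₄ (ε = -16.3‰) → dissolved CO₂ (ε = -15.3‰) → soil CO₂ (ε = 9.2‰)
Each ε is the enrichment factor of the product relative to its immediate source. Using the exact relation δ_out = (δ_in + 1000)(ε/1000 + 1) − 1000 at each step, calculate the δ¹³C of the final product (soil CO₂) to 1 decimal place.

-51.6‰

step 1: δ = (-29.80 + 1000)·(-16.3/1000 + 1) − 1000 = -45.61‰
step 2: δ = (-45.61 + 1000)·(-15.3/1000 + 1) − 1000 = -60.22‰
step 3: δ = (-60.22 + 1000)·(9.2/1000 + 1) − 1000 = -51.57‰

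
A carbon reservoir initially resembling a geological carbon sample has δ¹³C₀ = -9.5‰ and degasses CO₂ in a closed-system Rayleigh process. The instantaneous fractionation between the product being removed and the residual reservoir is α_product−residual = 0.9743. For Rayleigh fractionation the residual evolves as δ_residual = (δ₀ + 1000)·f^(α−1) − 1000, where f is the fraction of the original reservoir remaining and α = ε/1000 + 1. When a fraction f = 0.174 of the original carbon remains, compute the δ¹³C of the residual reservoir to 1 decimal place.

36.0‰

Rayleigh residual: δ_res = (δ₀ + 1000)·f^(α−1) − 1000
α − 1 = -0.02570
f^(α−1) = 0.174^(-0.02570) = 1.045967
δ_res = (-9.5 + 1000) × 1.045967 − 1000 = 1036.030 − 1000 = 36.03‰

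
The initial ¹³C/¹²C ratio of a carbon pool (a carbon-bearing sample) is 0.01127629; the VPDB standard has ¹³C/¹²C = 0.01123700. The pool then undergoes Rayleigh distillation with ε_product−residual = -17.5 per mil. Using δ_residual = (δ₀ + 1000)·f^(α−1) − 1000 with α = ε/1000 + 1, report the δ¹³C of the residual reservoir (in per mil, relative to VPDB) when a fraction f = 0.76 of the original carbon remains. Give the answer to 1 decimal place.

δ₀ = (0.01127629/0.01123700 − 1)×1000 = (1.003496 − 1)×1000 = 3.496 per mil
α − 1 = ε/1000 = -0.0175
f^(α−1) = 0.76^(-0.0175) = 1.004814
δ_res = (3.496 + 1000) × 1.004814 − 1000 = 1008.328 − 1000 = 8.33 per mil

8.3 per mil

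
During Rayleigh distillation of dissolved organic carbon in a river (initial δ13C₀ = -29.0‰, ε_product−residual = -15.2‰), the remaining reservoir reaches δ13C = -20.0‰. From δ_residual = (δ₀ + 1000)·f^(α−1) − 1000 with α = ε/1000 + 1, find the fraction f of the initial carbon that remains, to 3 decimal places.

0.545

α − 1 = ε/1000 = -0.0152
(δ_res + 1000)/(δ₀ + 1000) = (-20.0 + 1000)/(-29.0 + 1000) = 980.0/971.0 = 1.009269
f = 1.009269^(1/-0.0152) = exp(ln(1.009269)/-0.0152) = exp(0.00923/-0.0152)
f = exp(-0.6070) = 0.5450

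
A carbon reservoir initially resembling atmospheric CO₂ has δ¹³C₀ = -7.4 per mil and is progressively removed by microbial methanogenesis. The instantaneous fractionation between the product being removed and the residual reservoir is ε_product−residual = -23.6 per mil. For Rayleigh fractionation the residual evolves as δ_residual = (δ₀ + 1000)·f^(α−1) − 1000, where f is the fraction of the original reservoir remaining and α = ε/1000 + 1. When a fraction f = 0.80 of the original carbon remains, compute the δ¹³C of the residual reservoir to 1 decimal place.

-2.2 per mil

Rayleigh residual: δ_res = (δ₀ + 1000)·f^(α−1) − 1000
α = ε/1000 + 1 = 0.97640, so α − 1 = -0.02360
f^(α−1) = 0.80^(-0.02360) = 1.005280
δ_res = (-7.4 + 1000) × 1.005280 − 1000 = 997.841 − 1000 = -2.16 per mil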